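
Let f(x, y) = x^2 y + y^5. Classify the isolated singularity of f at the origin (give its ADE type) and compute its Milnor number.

Type D_{6}, Milnor number mu = 6.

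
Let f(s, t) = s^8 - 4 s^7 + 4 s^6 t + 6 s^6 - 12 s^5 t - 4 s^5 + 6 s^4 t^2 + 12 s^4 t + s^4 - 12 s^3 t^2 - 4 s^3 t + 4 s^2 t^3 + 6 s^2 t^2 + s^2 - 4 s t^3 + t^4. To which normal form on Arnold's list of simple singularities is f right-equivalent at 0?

A_3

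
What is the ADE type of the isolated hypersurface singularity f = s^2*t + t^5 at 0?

D6

The Hessian of f at 0 is [[0, 0], [0, 0]] with rank 0, so corank 2. A Groebner basis of the Jacobian ideal J(f) in C{s,t} is {s^2/5 + t^4, s^3, s*t}; counting standard monomials gives mu = 6. Corank 2; j^3 = s^2*t has shape L^2 M (L != M), so D-series; mu = 6 gives D_6.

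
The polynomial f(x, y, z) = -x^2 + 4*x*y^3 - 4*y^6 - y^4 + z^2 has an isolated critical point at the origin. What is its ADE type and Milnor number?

The Hessian of f at 0 is [[-2, 0, 0], [0, 0, 0], [0, 0, 2]] with rank 2, so corank 1. A Groebner basis of the Jacobian ideal J(f) in C{x,y,z} is {y^3, x, z}; counting standard monomials gives mu = 3. Corank 1: A-series; mu = 3 gives A_3.

Type A_{3}, Milnor number mu = 3.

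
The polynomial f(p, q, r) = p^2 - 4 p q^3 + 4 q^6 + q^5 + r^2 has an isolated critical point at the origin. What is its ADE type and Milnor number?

Type A_{4}, Milnor number mu = 4.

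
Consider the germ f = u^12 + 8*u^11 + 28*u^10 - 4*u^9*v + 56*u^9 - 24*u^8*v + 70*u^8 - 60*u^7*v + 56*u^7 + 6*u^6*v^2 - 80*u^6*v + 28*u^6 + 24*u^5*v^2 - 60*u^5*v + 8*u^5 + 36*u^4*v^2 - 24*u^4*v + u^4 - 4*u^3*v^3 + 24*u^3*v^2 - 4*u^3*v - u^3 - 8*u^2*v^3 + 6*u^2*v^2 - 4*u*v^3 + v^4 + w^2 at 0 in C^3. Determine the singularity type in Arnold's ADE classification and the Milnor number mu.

The Hessian of f at 0 has rank 1. Corank 2; j^3 = -u^3 is a perfect cube, so E-series; the 4-jet and mu = 6 give E_6.

Type E6, Milnor number mu = 6.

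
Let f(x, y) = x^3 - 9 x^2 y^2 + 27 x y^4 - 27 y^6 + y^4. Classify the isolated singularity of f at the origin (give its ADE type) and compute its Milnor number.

The Hessian of f at 0 is [[0, 0], [0, 0]] with rank 0, so corank 2. A Groebner basis of the Jacobian ideal J(f) in C{x,y} is {x^3, x^2*y, -x^2/6 + x*y^2, y^3}; counting standard monomials gives mu = 6. Corank 2; j^3 = x^3 is a perfect cube, so E-series; the 4-jet and mu = 6 give E_6.

Type E_6, Milnor number mu = 6.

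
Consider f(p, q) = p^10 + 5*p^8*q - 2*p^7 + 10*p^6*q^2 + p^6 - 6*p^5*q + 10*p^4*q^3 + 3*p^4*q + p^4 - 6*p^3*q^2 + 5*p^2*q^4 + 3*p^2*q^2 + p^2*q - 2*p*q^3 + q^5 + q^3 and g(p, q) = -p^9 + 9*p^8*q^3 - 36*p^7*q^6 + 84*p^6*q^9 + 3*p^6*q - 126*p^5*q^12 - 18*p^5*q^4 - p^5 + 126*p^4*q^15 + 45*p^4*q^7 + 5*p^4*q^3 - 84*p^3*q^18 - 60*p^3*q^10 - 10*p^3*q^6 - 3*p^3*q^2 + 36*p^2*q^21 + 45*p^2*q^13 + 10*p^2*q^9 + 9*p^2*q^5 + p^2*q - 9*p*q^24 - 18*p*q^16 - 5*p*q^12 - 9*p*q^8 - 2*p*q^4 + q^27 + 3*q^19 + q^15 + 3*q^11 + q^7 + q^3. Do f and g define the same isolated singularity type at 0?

Yes.

The Hessian of f at 0 has rank 0. Corank 2; j^3 = q*(p^2 + q^2) splits into three distinct lines over C (the quadratic factor has nonzero discriminant), so D_4. The Hessian of g at 0 has rank 0. Corank 2; j^3 = q*(p^2 + q^2) splits into three distinct lines over C (the quadratic factor has nonzero discriminant), so D_4. Both have type D_4, hence right-equivalent.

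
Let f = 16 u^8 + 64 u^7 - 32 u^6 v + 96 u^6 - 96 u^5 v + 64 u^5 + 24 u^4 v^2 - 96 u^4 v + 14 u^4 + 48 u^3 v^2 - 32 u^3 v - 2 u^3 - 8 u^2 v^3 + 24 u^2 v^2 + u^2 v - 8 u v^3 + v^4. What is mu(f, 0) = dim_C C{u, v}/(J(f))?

5

The Hessian of f at 0 has rank 0. Corank 2; j^3 = -u^2*(2*u - v) has shape L^2 M (L != M), so D-series; mu = 5 gives D_5.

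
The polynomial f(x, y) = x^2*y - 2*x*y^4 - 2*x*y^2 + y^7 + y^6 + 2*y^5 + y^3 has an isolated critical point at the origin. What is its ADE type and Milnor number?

Type D7, Milnor number mu = 7.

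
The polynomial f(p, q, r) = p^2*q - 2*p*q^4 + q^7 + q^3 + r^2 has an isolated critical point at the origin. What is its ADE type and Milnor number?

The Hessian of f at 0 has rank 1. Corank 2; j^3 = q*(p^2 + q^2) splits into three distinct lines over C (the quadratic factor has nonzero discriminant), so D_4.

Type D4, Milnor number mu = 4.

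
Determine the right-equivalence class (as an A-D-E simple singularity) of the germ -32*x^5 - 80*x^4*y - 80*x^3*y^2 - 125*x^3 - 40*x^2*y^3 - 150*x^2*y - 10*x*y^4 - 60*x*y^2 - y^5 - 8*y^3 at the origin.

The Hessian of f at 0 is [[0, 0], [0, 0]] with rank 0, so corank 2. A Groebner basis of the Jacobian ideal J(f) in C{x,y} is {y^5, x*y^3 + 17*y^4/40, x^2 + 4*x*y/5 + 4*y^2/25}; counting standard monomials gives mu = 8. Corank 2; j^3 = -(5*x + 2*y)^3 is a perfect cube, so E-series; the 5-jet and mu = 8 give E_8.

E_{8}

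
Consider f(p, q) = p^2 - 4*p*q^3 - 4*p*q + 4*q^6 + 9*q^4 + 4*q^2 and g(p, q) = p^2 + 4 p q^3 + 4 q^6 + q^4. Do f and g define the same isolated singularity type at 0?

The Hessian of f at 0 has rank 1. Corank 1: A-series; mu = 3 gives A_3. The Hessian of g at 0 has rank 1. Corank 1: A-series; mu = 3 gives A_3. Both have type A_3, hence right-equivalent.

Yes.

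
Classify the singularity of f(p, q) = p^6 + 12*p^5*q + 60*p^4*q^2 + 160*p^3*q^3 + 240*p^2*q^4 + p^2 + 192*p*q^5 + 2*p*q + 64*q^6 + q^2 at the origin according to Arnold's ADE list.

A_5

The Hessian of f at 0 is [[2, 2], [2, 2]] with rank 1, so corank 1. A Groebner basis of the Jacobian ideal J(f) in C{p,q} is {q^5, p + q}; counting standard monomials gives mu = 5. Corank 1: A-series; mu = 5 gives A_5.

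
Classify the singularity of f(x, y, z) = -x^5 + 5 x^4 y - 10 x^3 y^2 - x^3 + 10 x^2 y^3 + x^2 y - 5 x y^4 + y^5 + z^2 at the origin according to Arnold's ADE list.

D_{6}

The Hessian of f at 0 is [[0, 0, 0], [0, 0, 0], [0, 0, 2]] with rank 1, so corank 2. A Groebner basis of the Jacobian ideal J(f) in C{x,y,z} is {x*y/5 + y^4, x*y^2, x^2 - x*y, z}; counting standard monomials gives mu = 6. Corank 2; j^3 = -x^2*(x - y) has shape L^2 M (L != M), so D-series; mu = 6 gives D_6.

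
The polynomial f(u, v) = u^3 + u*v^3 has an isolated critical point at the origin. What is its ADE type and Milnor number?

The Hessian of f at 0 is [[0, 0], [0, 0]] with rank 0, so corank 2. A Groebner basis of the Jacobian ideal J(f) in C{u,v} is {u^3, u*v^2, 3*u^2 + v^3}; counting standard monomials gives mu = 7. Corank 2; j^3 = u^3 is a perfect cube, so E-series; the 4-jet and mu = 7 give E_7.

Type E_{7}, Milnor number mu = 7.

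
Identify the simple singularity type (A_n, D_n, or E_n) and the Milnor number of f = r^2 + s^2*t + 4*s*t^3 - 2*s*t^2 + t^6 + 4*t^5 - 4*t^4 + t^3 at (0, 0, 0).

The Hessian of f at 0 has rank 1. Corank 2; j^3 = t*(s - t)^2 has shape L^2 M (L != M), so D-series; mu = 7 gives D_7.

Type D_7, Milnor number mu = 7.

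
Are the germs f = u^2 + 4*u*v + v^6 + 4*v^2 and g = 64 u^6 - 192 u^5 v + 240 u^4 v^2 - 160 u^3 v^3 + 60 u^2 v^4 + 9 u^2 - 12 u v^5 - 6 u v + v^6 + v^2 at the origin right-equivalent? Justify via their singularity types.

The Hessian of f at 0 is [[2, 4], [4, 8]] with rank 1, so corank 1. A Groebner basis of the Jacobian ideal J(f) in C{u,v} is {v^5, u + 2*v}; counting standard monomials gives mu = 5. Corank 1: A-series; mu = 5 gives A_5. The Hessian of g at 0 is [[18, -6], [-6, 2]] with rank 1, so corank 1. A Groebner basis of the Jacobian ideal J(g) in C{u,v} is {v^5, u - v/3}; counting standard monomials gives mu = 5. Corank 1: A-series; mu = 5 gives A_5. Both have type A_5, hence right-equivalent.

Yes.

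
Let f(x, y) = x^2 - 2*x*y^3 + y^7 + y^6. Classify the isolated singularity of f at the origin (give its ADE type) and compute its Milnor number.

Type A_{6}, Milnor number mu = 6.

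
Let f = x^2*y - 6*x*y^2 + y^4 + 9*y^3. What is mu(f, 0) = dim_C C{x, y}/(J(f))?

The Hessian of f at 0 is [[0, 0], [0, 0]] with rank 0, so corank 2. A Groebner basis of the Jacobian ideal J(f) in C{x,y} is {x^3 + 27*x^2/4 - 243*y^2/4, x^2/4 + y^3 - 9*y^2/4, x*y - 3*y^2}; counting standard monomials gives mu = 5. Corank 2; j^3 = y*(x - 3*y)^2 has shape L^2 M (L != M), so D-series; mu = 5 gives D_5.

5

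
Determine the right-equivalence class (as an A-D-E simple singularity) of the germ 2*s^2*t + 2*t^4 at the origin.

D_{5}

The Hessian of f at 0 is [[0, 0], [0, 0]] with rank 0, so corank 2. A Groebner basis of the Jacobian ideal J(f) in C{s,t} is {s^3, s^2/4 + t^3, s*t}; counting standard monomials gives mu = 5. Corank 2; j^3 = 2*s^2*t has shape L^2 M (L != M), so D-series; mu = 5 gives D_5.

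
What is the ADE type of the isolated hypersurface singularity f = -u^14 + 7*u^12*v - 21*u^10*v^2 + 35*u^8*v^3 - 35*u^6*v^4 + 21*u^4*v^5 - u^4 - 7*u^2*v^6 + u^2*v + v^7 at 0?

D8

The Hessian of f at 0 has rank 0. Corank 2; j^3 = u^2*v has shape L^2 M (L != M), so D-series; mu = 8 gives D_8.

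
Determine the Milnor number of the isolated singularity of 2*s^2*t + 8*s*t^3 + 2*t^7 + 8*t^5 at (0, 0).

8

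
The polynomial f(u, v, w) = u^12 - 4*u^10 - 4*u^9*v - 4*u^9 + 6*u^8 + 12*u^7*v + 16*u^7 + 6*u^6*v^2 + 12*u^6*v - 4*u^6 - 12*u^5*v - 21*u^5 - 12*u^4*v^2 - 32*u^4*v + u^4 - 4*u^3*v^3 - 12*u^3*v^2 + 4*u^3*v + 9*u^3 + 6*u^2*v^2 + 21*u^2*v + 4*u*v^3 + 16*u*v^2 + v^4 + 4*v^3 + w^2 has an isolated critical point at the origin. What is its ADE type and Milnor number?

Type D_5, Milnor number mu = 5.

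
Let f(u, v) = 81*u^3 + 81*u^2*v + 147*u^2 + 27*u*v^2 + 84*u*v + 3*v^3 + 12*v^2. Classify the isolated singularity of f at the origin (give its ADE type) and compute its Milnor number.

Type A2, Milnor number mu = 2.

The Hessian of f at 0 is [[294, 84], [84, 24]] with rank 1, so corank 1. A Groebner basis of the Jacobian ideal J(f) in C{u,v} is {v^2, u + 2*v/7}; counting standard monomials gives mu = 2. Corank 1: A-series; mu = 2 gives A_2.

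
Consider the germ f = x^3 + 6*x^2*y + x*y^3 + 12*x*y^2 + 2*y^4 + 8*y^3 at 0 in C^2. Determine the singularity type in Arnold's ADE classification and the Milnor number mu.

Type E_7, Milnor number mu = 7.

The Hessian of f at 0 is [[0, 0], [0, 0]] with rank 0, so corank 2. A Groebner basis of the Jacobian ideal J(f) in C{x,y} is {x^3 + 6*x^2*y + 48*x^2 + 192*x*y + 192*y^2, -6*x^2 + x*y^2 - 24*x*y - 24*y^2, 3*x^2 + 12*x*y + y^3 + 12*y^2}; counting standard monomials gives mu = 7. Corank 2; j^3 = (x + 2*y)^3 is a perfect cube, so E-series; the 4-jet and mu = 7 give E_7.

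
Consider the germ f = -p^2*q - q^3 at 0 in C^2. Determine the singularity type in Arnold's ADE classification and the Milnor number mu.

Type D4, Milnor number mu = 4.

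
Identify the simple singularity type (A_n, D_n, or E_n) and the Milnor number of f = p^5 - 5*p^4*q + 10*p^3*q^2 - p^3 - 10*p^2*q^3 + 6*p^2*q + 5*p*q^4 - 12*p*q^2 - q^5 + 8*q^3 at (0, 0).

Type E_8, Milnor number mu = 8.

The Hessian of f at 0 is [[0, 0], [0, 0]] with rank 0, so corank 2. A Groebner basis of the Jacobian ideal J(f) in C{p,q} is {q^5, p*q^3 - 7*q^4/4, p^2 - 4*p*q + 4*q^2}; counting standard monomials gives mu = 8. Corank 2; j^3 = -(p - 2*q)^3 is a perfect cube, so E-series; the 5-jet and mu = 8 give E_8.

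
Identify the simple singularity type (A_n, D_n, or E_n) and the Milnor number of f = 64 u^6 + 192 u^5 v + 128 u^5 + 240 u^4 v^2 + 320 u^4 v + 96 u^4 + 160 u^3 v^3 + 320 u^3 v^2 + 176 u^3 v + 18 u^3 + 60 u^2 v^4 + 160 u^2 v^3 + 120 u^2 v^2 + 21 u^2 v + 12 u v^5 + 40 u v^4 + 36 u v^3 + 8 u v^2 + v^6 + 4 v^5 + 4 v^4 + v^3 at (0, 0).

Type D_7, Milnor number mu = 7.

The Hessian of f at 0 is [[0, 0], [0, 0]] with rank 0, so corank 2. A Groebner basis of the Jacobian ideal J(f) in C{u,v} is {7533*u^2/68 + 6723*u*v/136 + v^4 - 123*v^3/68 + 567*v^2/136, u^3 - 21*u^2/34 + u*v/68 + 7*v^3/102 + 5*v^2/68, u^2*v + 9*u^2/17 - 15*u*v/34 - 26*v^3/153 - 7*v^2/34, 9*u^2/34 + u*v^2 + 87*u*v/68 + 127*v^3/306 + 27*v^2/68}; counting standard monomials gives mu = 7. Corank 2; j^3 = (2*u + v)*(3*u + v)^2 has shape L^2 M (L != M), so D-series; mu = 7 gives D_7.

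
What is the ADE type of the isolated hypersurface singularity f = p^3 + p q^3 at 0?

The Hessian of f at 0 is [[0, 0], [0, 0]] with rank 0, so corank 2. A Groebner basis of the Jacobian ideal J(f) in C{p,q} is {p^3, p*q^2, 3*p^2 + q^3}; counting standard monomials gives mu = 7. Corank 2; j^3 = p^3 is a perfect cube, so E-series; the 4-jet and mu = 7 give E_7.

E7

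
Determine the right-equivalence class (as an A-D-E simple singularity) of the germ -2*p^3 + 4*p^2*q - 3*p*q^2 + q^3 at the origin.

D_4

The Hessian of f at 0 is [[0, 0], [0, 0]] with rank 0, so corank 2. A Groebner basis of the Jacobian ideal J(f) in C{p,q} is {q^3, p^2 - 3*q^2/2, p*q - 3*q^2/2}; counting standard monomials gives mu = 4. Corank 2; j^3 = -(p - q)*(2*p^2 - 2*p*q + q^2) splits into three distinct lines over C (the quadratic factor has nonzero discriminant), so D_4.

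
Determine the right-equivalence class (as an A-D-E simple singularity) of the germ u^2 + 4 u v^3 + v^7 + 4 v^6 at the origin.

The Hessian of f at 0 has rank 1. Corank 1: A-series; mu = 6 gives A_6.

A_{6}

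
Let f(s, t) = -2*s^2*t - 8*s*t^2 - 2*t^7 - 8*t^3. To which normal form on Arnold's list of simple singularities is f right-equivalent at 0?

D_{8}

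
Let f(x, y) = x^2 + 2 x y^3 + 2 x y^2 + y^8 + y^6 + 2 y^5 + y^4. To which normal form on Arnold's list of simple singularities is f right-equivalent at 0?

A_{7}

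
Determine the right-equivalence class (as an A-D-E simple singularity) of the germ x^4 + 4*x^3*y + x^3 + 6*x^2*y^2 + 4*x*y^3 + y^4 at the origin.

The Hessian of f at 0 is [[0, 0], [0, 0]] with rank 0, so corank 2. A Groebner basis of the Jacobian ideal J(f) in C{x,y} is {y^4, x*y^2 + y^3/3, x^2}; counting standard monomials gives mu = 6. Corank 2; j^3 = x^3 is a perfect cube, so E-series; the 4-jet and mu = 6 give E_6.

E_{6}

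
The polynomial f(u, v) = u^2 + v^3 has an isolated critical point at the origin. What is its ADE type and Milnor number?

Type A_2, Milnor number mu = 2.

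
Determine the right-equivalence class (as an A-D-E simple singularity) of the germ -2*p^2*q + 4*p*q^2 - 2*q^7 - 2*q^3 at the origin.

The Hessian of f at 0 is [[0, 0], [0, 0]] with rank 0, so corank 2. A Groebner basis of the Jacobian ideal J(f) in C{p,q} is {p^2/7 + q^6 - q^2/7, p^3 - q^3, p*q - q^2}; counting standard monomials gives mu = 8. Corank 2; j^3 = -2*q*(p - q)^2 has shape L^2 M (L != M), so D-series; mu = 8 gives D_8.

D_{8}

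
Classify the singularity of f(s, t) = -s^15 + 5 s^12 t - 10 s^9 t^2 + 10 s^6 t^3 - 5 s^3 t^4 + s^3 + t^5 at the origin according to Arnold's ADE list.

E8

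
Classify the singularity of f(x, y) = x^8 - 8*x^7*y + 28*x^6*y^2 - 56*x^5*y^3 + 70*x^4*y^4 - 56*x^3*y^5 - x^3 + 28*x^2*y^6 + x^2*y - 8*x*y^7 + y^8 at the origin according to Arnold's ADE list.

D_{9}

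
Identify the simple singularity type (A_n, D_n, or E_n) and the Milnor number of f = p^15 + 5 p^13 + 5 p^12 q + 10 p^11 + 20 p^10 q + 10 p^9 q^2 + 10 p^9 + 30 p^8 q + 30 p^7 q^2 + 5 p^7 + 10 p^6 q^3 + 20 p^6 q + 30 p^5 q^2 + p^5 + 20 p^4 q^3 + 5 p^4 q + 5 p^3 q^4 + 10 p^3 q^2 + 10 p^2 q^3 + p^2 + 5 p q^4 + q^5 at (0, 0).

Type A4, Milnor number mu = 4.

The Hessian of f at 0 has rank 1. Corank 1: A-series; mu = 4 gives A_4.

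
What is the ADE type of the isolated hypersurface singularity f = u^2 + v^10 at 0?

A_9

The Hessian of f at 0 is [[2, 0], [0, 0]] with rank 1, so corank 1. A Groebner basis of the Jacobian ideal J(f) in C{u,v} is {v^9, u}; counting standard monomials gives mu = 9. Corank 1: A-series; mu = 9 gives A_9.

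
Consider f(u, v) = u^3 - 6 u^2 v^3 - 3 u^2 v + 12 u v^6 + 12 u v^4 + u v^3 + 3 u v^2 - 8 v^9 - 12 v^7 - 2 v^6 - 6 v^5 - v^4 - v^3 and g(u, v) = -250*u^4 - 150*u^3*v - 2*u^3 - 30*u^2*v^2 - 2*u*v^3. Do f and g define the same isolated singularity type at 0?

Yes.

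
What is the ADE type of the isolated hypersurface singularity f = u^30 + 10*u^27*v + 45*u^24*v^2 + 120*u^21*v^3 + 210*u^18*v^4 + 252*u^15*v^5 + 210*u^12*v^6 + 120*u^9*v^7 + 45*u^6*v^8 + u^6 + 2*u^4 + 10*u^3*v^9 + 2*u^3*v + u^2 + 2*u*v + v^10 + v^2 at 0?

The Hessian of f at 0 is [[2, 2], [2, 2]] with rank 1, so corank 1. A Groebner basis of the Jacobian ideal J(f) in C{u,v} is {-4*u*v^2 - u + v^5 - 3*v^3 - v, u^2/2 + u*v^3 + 3*u*v/2 + v^4/2 + v^2, u^3 + u + v, u^2*v + u*v^2 - u/3 + v^3/3 - v/3}; counting standard monomials gives mu = 9. Corank 1: A-series; mu = 9 gives A_9.

A_{9}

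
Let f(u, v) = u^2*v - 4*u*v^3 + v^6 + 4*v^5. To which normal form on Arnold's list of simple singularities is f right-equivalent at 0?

D_7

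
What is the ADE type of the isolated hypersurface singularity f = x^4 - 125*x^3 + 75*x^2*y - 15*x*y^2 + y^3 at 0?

The Hessian of f at 0 is [[0, 0], [0, 0]] with rank 0, so corank 2. A Groebner basis of the Jacobian ideal J(f) in C{x,y} is {y^4, x*y^2 - 2*y^3/15, x^2 - 2*x*y/5 + y^2/25}; counting standard monomials gives mu = 6. Corank 2; j^3 = -(5*x - y)^3 is a perfect cube, so E-series; the 4-jet and mu = 6 give E_6.

E6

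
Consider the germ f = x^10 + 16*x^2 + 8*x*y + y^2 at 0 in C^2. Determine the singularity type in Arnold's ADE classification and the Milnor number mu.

Type A_{9}, Milnor number mu = 9.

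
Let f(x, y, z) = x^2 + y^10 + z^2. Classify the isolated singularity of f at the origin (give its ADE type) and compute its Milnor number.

Type A_{9}, Milnor number mu = 9.

The Hessian of f at 0 is [[2, 0, 0], [0, 0, 0], [0, 0, 2]] with rank 2, so corank 1. A Groebner basis of the Jacobian ideal J(f) in C{x,y,z} is {y^9, x, z}; counting standard monomials gives mu = 9. Corank 1: A-series; mu = 9 gives A_9.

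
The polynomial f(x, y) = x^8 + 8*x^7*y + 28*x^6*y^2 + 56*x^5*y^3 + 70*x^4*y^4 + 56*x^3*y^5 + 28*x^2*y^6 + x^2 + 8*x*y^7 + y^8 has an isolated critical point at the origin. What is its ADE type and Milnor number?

Type A7, Milnor number mu = 7.

The Hessian of f at 0 is [[2, 0], [0, 0]] with rank 1, so corank 1. A Groebner basis of the Jacobian ideal J(f) in C{x,y} is {y^7, x}; counting standard monomials gives mu = 7. Corank 1: A-series; mu = 7 gives A_7.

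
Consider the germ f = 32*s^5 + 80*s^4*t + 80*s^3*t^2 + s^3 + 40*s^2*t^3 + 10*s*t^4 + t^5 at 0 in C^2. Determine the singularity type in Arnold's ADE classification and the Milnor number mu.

Type E_8, Milnor number mu = 8.

The Hessian of f at 0 is [[0, 0], [0, 0]] with rank 0, so corank 2. A Groebner basis of the Jacobian ideal J(f) in C{s,t} is {t^5, s*t^3 + t^4/8, s^2}; counting standard monomials gives mu = 8. Corank 2; j^3 = s^3 is a perfect cube, so E-series; the 5-jet and mu = 8 give E_8.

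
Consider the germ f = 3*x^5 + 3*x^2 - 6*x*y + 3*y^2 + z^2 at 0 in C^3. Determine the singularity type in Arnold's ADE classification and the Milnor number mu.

Type A4, Milnor number mu = 4.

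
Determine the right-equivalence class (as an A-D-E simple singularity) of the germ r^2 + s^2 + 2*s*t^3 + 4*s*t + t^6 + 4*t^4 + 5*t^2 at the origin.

A1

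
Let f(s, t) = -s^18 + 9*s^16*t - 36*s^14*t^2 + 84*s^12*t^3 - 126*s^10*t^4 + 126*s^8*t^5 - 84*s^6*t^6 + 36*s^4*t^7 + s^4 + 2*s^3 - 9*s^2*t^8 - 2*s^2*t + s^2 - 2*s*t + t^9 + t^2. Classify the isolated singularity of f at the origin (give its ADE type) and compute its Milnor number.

Type A_{8}, Milnor number mu = 8.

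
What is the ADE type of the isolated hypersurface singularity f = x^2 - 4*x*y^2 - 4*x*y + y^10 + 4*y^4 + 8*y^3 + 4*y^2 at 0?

A_{9}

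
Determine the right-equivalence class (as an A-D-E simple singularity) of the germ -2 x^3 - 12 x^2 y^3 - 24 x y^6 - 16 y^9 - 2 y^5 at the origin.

E8

The Hessian of f at 0 has rank 0. Corank 2; j^3 = -2*x^3 is a perfect cube, so E-series; the 5-jet and mu = 8 give E_8.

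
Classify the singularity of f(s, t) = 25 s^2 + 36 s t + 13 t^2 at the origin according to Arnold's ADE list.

A1

The Hessian of f at 0 has rank 2. Corank 0: nondegenerate Morse point, so A_1.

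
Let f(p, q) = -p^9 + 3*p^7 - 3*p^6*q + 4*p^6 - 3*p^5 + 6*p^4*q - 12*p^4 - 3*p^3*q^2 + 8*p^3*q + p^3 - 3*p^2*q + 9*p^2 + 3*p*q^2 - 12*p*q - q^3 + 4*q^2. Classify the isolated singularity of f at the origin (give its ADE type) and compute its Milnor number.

Type A2, Milnor number mu = 2.

The Hessian of f at 0 has rank 1. Corank 1: A-series; mu = 2 gives A_2.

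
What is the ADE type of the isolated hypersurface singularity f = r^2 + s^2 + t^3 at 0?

The Hessian of f at 0 has rank 2. Corank 1: A-series; mu = 2 gives A_2.

A_2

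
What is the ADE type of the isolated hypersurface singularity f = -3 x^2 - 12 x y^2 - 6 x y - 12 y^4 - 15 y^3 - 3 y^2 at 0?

A_{2}

The Hessian of f at 0 has rank 1. Corank 1: A-series; mu = 2 gives A_2.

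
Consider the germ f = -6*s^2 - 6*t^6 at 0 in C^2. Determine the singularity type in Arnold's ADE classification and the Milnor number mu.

The Hessian of f at 0 has rank 1. Corank 1: A-series; mu = 5 gives A_5.

Type A_5, Milnor number mu = 5.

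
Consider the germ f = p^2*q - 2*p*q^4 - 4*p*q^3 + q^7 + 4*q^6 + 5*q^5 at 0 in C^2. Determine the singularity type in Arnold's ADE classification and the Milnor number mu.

Type D_{6}, Milnor number mu = 6.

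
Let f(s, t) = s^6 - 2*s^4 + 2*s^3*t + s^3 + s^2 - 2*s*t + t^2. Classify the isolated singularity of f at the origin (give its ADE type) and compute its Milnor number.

Type A_2, Milnor number mu = 2.

The Hessian of f at 0 has rank 1. Corank 1: A-series; mu = 2 gives A_2.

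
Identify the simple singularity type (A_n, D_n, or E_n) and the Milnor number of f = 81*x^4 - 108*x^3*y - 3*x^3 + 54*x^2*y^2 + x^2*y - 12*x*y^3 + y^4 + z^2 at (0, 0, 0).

Type D_5, Milnor number mu = 5.

The Hessian of f at 0 is [[0, 0, 0], [0, 0, 0], [0, 0, 2]] with rank 1, so corank 2. A Groebner basis of the Jacobian ideal J(f) in C{x,y,z} is {x*y^2, x*y/12 + y^3, x^2 - x*y/3, z}; counting standard monomials gives mu = 5. Corank 2; j^3 = -x^2*(3*x - y) has shape L^2 M (L != M), so D-series; mu = 5 gives D_5.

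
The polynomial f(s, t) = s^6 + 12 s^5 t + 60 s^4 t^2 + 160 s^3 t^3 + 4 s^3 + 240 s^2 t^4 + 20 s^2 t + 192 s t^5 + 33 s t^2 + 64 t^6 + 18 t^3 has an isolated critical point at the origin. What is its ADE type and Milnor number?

Type D_{7}, Milnor number mu = 7.

The Hessian of f at 0 has rank 0. Corank 2; j^3 = (s + 2*t)*(2*s + 3*t)^2 has shape L^2 M (L != M), so D-series; mu = 7 gives D_7.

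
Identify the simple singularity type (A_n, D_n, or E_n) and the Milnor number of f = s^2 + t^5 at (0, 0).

Type A_4, Milnor number mu = 4.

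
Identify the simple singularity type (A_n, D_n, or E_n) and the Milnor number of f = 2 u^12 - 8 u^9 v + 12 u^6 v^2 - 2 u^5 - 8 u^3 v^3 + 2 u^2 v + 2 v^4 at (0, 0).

The Hessian of f at 0 is [[0, 0], [0, 0]] with rank 0, so corank 2. A Groebner basis of the Jacobian ideal J(f) in C{u,v} is {u^3, u^2/4 + v^3, u*v}; counting standard monomials gives mu = 5. Corank 2; j^3 = 2*u^2*v has shape L^2 M (L != M), so D-series; mu = 5 gives D_5.

Type D5, Milnor number mu = 5.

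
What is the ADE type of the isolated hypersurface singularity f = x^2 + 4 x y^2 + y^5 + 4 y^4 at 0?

The Hessian of f at 0 has rank 1. Corank 1: A-series; mu = 4 gives A_4.

A_{4}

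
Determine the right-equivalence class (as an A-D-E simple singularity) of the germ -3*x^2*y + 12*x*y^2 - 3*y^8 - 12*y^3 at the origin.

The Hessian of f at 0 has rank 0. Corank 2; j^3 = -3*y*(x - 2*y)^2 has shape L^2 M (L != M), so D-series; mu = 9 gives D_9.

D_9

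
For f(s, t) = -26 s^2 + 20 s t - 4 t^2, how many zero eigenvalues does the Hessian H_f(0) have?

0

Hessian at 0 has rank 2.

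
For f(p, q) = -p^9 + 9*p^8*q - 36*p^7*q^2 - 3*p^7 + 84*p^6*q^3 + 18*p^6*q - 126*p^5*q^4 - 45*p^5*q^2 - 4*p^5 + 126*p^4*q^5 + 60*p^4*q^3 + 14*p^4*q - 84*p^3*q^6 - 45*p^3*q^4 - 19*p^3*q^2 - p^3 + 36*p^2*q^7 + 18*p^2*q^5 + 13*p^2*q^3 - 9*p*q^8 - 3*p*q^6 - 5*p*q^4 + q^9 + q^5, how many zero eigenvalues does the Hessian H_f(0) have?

2

Hessian at 0 has rank 0.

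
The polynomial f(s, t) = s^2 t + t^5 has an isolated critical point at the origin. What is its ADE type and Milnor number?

Type D_{6}, Milnor number mu = 6.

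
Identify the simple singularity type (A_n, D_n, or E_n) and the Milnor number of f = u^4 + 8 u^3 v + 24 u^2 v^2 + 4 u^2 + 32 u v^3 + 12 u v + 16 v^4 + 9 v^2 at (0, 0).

Type A3, Milnor number mu = 3.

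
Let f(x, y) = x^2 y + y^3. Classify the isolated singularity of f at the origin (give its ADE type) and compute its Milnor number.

Type D_{4}, Milnor number mu = 4.

The Hessian of f at 0 has rank 0. Corank 2; j^3 = y*(x^2 + y^2) splits into three distinct lines over C (the quadratic factor has nonzero discriminant), so D_4.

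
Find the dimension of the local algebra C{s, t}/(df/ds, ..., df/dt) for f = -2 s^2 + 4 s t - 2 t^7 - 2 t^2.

The Hessian of f at 0 has rank 1. Corank 1: A-series; mu = 6 gives A_6.

6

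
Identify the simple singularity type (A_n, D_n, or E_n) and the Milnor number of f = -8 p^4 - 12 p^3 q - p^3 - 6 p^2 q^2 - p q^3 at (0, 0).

Type E_7, Milnor number mu = 7.

The Hessian of f at 0 is [[0, 0], [0, 0]] with rank 0, so corank 2. A Groebner basis of the Jacobian ideal J(f) in C{p,q} is {3*p^2/4 + q^4 + q^3/4, p^3, p^2*q - p^2/4 - q^3/12, p^2 + p*q^2 + q^3/3}; counting standard monomials gives mu = 7. Corank 2; j^3 = -p^3 is a perfect cube, so E-series; the 4-jet and mu = 7 give E_7.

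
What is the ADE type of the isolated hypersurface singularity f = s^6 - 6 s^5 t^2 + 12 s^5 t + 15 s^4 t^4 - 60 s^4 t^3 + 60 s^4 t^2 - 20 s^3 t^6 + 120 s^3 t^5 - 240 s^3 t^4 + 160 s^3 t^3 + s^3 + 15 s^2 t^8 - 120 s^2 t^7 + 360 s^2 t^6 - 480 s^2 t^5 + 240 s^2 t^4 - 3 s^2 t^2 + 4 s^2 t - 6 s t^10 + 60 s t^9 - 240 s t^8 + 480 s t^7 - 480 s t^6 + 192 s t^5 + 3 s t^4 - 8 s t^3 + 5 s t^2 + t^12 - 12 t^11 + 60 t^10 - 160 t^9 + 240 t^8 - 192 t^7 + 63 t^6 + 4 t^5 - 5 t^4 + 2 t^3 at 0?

The Hessian of f at 0 has rank 0. Corank 2; j^3 = (s + t)^2*(s + 2*t) has shape L^2 M (L != M), so D-series; mu = 7 gives D_7.

D7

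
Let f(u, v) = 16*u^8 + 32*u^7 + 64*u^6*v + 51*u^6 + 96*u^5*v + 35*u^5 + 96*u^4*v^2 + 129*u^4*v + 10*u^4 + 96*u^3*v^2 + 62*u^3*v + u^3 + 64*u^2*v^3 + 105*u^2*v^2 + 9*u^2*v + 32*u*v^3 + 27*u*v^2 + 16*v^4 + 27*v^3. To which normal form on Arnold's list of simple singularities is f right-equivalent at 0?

The Hessian of f at 0 has rank 0. Corank 2; j^3 = (u + 3*v)^3 is a perfect cube, so E-series; the 4-jet and mu = 6 give E_6.

E_6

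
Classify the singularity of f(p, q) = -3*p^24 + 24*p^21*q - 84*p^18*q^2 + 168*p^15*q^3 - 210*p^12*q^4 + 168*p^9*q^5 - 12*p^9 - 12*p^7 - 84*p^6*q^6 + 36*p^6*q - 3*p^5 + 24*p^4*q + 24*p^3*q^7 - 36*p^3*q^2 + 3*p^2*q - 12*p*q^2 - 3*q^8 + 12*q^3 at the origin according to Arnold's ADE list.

D_{9}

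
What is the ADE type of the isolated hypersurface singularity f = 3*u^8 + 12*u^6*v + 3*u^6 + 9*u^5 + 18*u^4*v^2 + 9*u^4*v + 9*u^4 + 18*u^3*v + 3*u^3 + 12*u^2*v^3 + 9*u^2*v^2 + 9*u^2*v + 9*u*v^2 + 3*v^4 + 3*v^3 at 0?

E_{6}

The Hessian of f at 0 is [[0, 0], [0, 0]] with rank 0, so corank 2. A Groebner basis of the Jacobian ideal J(f) in C{u,v} is {u^3 + 3*u^2/2 + 3*u*v + 3*v^2/2, u^2*v - u^2 - 2*u*v - v^2, u^2/2 + u*v^2 + u*v + v^2/2, v^3}; counting standard monomials gives mu = 6. Corank 2; j^3 = 3*(u + v)^3 is a perfect cube, so E-series; the 4-jet and mu = 6 give E_6.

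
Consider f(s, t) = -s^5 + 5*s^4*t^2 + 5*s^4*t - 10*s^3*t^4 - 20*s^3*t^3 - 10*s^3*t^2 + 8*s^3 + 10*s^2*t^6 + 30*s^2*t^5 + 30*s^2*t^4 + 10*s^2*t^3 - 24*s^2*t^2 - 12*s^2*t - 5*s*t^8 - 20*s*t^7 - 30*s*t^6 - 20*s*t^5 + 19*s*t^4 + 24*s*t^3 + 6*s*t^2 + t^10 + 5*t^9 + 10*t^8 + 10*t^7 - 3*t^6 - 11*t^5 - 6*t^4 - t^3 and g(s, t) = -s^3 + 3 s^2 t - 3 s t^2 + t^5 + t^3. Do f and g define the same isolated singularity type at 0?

Yes.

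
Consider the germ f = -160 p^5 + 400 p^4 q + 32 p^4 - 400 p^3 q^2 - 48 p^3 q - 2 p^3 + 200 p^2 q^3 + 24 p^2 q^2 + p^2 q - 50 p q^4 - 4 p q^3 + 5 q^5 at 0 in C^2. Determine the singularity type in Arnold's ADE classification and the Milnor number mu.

The Hessian of f at 0 has rank 0. Corank 2; j^3 = -p^2*(2*p - q) has shape L^2 M (L != M), so D-series; mu = 6 gives D_6.

Type D6, Milnor number mu = 6.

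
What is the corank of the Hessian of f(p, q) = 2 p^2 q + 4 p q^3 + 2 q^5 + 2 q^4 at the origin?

The Hessian at 0 is [[0, 0], [0, 0]] of rank 0; hence corank 2.

2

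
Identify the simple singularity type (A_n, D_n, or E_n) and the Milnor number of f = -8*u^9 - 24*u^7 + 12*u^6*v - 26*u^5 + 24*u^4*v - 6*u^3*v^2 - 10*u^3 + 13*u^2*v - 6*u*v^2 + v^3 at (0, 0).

The Hessian of f at 0 is [[0, 0], [0, 0]] with rank 0, so corank 2. A Groebner basis of the Jacobian ideal J(f) in C{u,v} is {v^3, u^2 - 3*v^2/11, u*v - 6*v^2/11}; counting standard monomials gives mu = 4. Corank 2; j^3 = -(2*u - v)*(5*u^2 - 4*u*v + v^2) splits into three distinct lines over C (the quadratic factor has nonzero discriminant), so D_4.

Type D_4, Milnor number mu = 4.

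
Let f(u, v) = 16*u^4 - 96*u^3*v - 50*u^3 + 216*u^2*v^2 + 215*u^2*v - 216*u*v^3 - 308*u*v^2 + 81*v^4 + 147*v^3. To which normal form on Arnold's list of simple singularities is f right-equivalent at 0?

D5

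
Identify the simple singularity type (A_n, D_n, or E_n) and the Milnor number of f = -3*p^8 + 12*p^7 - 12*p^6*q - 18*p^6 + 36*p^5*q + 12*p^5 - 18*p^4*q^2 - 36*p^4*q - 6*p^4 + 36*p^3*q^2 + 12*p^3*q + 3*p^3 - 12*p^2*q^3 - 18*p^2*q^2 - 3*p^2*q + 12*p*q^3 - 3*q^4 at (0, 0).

Type D5, Milnor number mu = 5.

The Hessian of f at 0 has rank 0. Corank 2; j^3 = 3*p^2*(p - q) has shape L^2 M (L != M), so D-series; mu = 5 gives D_5.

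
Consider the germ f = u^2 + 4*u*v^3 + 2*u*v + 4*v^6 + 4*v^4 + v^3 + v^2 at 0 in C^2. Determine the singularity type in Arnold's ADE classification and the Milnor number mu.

Type A_2, Milnor number mu = 2.

The Hessian of f at 0 has rank 1. Corank 1: A-series; mu = 2 gives A_2.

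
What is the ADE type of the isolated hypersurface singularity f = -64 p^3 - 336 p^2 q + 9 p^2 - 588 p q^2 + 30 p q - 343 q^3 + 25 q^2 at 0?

A_{2}

The Hessian of f at 0 has rank 1. Corank 1: A-series; mu = 2 gives A_2.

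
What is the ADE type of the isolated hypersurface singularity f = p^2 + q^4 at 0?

A3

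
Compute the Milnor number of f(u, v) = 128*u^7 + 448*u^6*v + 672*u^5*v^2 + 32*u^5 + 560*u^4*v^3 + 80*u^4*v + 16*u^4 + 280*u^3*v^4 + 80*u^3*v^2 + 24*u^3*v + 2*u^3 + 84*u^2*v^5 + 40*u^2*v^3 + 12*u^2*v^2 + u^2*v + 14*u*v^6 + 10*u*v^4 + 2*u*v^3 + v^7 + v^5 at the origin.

8

The Hessian of f at 0 has rank 0. Corank 2; j^3 = u^2*(2*u + v) has shape L^2 M (L != M), so D-series; mu = 8 gives D_8.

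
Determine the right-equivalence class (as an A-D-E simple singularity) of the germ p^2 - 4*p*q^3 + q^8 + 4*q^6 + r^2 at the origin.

A7

The Hessian of f at 0 is [[2, 0, 0], [0, 0, 0], [0, 0, 2]] with rank 2, so corank 1. A Groebner basis of the Jacobian ideal J(f) in C{p,q,r} is {p^3, p^2*q, -p/2 + q^3, r}; counting standard monomials gives mu = 7. Corank 1: A-series; mu = 7 gives A_7.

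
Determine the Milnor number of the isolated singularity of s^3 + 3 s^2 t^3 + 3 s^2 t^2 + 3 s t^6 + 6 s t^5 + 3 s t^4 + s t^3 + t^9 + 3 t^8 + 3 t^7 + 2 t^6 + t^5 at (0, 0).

The Hessian of f at 0 has rank 0. Corank 2; j^3 = s^3 is a perfect cube, so E-series; the 4-jet and mu = 7 give E_7.

7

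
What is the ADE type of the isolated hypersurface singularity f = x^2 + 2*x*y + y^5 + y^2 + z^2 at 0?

A4

The Hessian of f at 0 has rank 2. Corank 1: A-series; mu = 4 gives A_4.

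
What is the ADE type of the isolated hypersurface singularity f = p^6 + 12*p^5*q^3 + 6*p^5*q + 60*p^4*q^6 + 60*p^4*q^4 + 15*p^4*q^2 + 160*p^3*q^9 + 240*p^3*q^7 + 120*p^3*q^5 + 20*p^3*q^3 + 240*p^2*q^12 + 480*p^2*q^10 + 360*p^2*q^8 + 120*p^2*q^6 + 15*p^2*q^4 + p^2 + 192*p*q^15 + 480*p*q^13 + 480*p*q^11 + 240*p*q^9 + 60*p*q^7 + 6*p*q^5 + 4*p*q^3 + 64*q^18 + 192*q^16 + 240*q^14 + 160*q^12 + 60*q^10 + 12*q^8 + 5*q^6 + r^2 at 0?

The Hessian of f at 0 has rank 2. Corank 1: A-series; mu = 5 gives A_5.

A5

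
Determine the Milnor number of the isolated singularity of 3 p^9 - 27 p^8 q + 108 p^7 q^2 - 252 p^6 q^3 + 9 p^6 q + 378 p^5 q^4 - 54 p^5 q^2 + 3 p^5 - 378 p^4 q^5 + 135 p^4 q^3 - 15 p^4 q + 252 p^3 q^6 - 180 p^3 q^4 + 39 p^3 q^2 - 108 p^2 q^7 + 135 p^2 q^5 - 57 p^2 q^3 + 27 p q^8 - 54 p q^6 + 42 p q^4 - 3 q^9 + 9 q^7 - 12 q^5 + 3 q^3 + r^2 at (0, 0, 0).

The Hessian of f at 0 has rank 1. Corank 2; j^3 = 3*q^3 is a perfect cube, so E-series; the 5-jet and mu = 8 give E_8.

8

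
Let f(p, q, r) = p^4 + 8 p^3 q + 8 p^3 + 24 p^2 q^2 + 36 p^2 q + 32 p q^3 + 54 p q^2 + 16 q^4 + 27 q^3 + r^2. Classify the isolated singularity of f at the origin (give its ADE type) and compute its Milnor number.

Type E_{6}, Milnor number mu = 6.

The Hessian of f at 0 has rank 1. Corank 2; j^3 = (2*p + 3*q)^3 is a perfect cube, so E-series; the 4-jet and mu = 6 give E_6.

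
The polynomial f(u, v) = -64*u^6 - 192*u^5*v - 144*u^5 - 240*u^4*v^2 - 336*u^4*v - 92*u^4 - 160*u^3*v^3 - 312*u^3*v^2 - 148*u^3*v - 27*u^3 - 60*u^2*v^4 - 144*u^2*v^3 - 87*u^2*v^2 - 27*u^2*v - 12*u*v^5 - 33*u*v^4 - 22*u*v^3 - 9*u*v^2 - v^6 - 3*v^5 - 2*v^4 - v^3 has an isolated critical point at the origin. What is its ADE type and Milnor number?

The Hessian of f at 0 has rank 0. Corank 2; j^3 = -(3*u + v)^3 is a perfect cube, so E-series; the 4-jet and mu = 6 give E_6.

Type E6, Milnor number mu = 6.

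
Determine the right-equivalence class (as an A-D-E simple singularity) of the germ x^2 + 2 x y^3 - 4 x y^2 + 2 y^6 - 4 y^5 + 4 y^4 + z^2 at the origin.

A_5

The Hessian of f at 0 has rank 2. Corank 1: A-series; mu = 5 gives A_5.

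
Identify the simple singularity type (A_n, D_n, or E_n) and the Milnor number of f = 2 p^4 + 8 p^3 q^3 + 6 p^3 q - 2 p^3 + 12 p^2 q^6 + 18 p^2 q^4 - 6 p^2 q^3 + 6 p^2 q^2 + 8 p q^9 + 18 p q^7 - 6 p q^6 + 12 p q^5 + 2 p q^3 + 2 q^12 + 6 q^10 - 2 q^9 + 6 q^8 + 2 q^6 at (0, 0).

Type E7, Milnor number mu = 7.

The Hessian of f at 0 is [[0, 0], [0, 0]] with rank 0, so corank 2. A Groebner basis of the Jacobian ideal J(f) in C{p,q} is {3*p^2 + q^4 - q^3, p^3, p^2*q + p^2 - q^3/3, -2*p^2 + p*q^2 + 2*q^3/3}; counting standard monomials gives mu = 7. Corank 2; j^3 = -2*p^3 is a perfect cube, so E-series; the 4-jet and mu = 7 give E_7.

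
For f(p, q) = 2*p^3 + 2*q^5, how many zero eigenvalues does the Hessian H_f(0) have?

2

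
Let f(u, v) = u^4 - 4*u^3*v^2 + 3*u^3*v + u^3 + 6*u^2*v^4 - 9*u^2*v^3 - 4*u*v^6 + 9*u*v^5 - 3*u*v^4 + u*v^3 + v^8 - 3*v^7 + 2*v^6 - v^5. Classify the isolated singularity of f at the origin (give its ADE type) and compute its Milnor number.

The Hessian of f at 0 has rank 0. Corank 2; j^3 = u^3 is a perfect cube, so E-series; the 4-jet and mu = 7 give E_7.

Type E7, Milnor number mu = 7.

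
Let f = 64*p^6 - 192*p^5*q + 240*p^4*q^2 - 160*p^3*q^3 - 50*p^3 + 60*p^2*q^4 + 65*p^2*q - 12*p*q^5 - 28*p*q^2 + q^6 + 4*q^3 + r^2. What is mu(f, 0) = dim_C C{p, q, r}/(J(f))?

The Hessian of f at 0 has rank 1. Corank 2; j^3 = -(2*p - q)*(5*p - 2*q)^2 has shape L^2 M (L != M), so D-series; mu = 7 gives D_7.

7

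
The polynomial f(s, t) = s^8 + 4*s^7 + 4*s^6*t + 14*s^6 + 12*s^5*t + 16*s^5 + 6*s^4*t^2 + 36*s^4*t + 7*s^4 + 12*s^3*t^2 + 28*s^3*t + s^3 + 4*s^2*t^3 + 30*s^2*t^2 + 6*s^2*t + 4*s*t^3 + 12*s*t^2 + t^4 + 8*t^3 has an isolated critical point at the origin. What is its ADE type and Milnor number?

The Hessian of f at 0 has rank 0. Corank 2; j^3 = (s + 2*t)^3 is a perfect cube, so E-series; the 4-jet and mu = 6 give E_6.

Type E6, Milnor number mu = 6.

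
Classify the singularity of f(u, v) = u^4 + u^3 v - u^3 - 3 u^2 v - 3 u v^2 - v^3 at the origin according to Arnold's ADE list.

E_7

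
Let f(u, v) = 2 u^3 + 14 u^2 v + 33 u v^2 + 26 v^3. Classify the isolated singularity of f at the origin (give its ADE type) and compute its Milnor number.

Type D4, Milnor number mu = 4.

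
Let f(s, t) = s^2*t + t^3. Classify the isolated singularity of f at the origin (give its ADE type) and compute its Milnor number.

The Hessian of f at 0 has rank 0. Corank 2; j^3 = t*(s^2 + t^2) splits into three distinct lines over C (the quadratic factor has nonzero discriminant), so D_4.

Type D_4, Milnor number mu = 4.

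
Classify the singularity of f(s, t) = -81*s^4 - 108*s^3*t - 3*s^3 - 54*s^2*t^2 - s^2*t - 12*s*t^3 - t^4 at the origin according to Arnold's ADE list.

D5

The Hessian of f at 0 has rank 0. Corank 2; j^3 = -s^2*(3*s + t) has shape L^2 M (L != M), so D-series; mu = 5 gives D_5.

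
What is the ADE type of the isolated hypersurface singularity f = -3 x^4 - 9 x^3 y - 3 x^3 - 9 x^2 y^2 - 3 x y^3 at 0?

The Hessian of f at 0 has rank 0. Corank 2; j^3 = -3*x^3 is a perfect cube, so E-series; the 4-jet and mu = 7 give E_7.

E_{7}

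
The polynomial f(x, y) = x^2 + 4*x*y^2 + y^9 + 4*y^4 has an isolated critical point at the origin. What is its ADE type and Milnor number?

Type A_{8}, Milnor number mu = 8.

The Hessian of f at 0 has rank 1. Corank 1: A-series; mu = 8 gives A_8.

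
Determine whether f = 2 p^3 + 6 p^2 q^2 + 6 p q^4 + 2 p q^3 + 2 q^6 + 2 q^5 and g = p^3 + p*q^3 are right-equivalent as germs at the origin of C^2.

The Hessian of f at 0 has rank 0. Corank 2; j^3 = 2*p^3 is a perfect cube, so E-series; the 4-jet and mu = 7 give E_7. The Hessian of g at 0 has rank 0. Corank 2; j^3 = p^3 is a perfect cube, so E-series; the 4-jet and mu = 7 give E_7. Both have type E_7, hence right-equivalent.

Yes.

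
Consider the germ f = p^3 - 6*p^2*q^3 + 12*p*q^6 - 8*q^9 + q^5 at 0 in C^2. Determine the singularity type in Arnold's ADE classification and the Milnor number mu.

Type E_8, Milnor number mu = 8.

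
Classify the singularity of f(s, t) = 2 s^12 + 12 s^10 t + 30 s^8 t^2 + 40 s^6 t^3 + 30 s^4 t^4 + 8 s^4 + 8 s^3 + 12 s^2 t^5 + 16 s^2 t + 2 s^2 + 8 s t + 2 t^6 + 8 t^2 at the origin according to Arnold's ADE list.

A_{5}

The Hessian of f at 0 has rank 1. Corank 1: A-series; mu = 5 gives A_5.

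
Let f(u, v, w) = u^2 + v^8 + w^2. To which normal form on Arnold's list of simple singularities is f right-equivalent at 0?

A_{7}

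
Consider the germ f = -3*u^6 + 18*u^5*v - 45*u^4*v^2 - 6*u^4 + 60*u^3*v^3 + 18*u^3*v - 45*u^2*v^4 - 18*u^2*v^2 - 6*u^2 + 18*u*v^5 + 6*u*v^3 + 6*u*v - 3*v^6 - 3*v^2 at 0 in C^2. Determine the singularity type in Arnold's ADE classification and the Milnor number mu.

The Hessian of f at 0 is [[-12, 6], [6, -6]] with rank 2, so corank 0. A Groebner basis of the Jacobian ideal J(f) in C{u,v} is {u, v}; counting standard monomials gives mu = 1. Corank 0: nondegenerate Morse point, so A_1.

Type A_1, Milnor number mu = 1.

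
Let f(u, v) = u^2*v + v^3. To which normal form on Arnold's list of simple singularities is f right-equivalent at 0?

D_{4}

The Hessian of f at 0 has rank 0. Corank 2; j^3 = v*(u^2 + v^2) splits into three distinct lines over C (the quadratic factor has nonzero discriminant), so D_4.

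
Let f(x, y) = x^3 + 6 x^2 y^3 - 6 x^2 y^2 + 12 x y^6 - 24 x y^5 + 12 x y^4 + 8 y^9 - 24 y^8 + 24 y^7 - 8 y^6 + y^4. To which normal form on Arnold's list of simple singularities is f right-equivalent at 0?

E_{6}

The Hessian of f at 0 has rank 0. Corank 2; j^3 = x^3 is a perfect cube, so E-series; the 4-jet and mu = 6 give E_6.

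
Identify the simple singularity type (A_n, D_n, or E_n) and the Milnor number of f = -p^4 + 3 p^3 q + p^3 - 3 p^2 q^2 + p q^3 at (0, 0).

Type E_{7}, Milnor number mu = 7.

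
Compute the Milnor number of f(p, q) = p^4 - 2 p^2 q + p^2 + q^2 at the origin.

1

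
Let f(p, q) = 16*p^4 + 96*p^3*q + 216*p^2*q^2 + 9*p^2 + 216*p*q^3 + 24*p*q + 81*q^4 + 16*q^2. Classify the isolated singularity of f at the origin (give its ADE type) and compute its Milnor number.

The Hessian of f at 0 is [[18, 24], [24, 32]] with rank 1, so corank 1. A Groebner basis of the Jacobian ideal J(f) in C{p,q} is {q^3, p + 4*q/3}; counting standard monomials gives mu = 3. Corank 1: A-series; mu = 3 gives A_3.

Type A_{3}, Milnor number mu = 3.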